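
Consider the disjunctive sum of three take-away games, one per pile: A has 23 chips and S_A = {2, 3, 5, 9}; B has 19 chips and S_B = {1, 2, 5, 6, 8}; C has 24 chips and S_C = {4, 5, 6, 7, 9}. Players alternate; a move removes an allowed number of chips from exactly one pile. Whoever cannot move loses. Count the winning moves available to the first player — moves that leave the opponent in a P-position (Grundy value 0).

3

Pile A, S = {2, 3, 5, 9}:
n :  0  1  2  3  4  5  6  7  8  9 10 11 12 13 14 15 16 17 18 19 20 21 22 23
G :  0  0  1  1  2  2  3  0  0  1  1  2  2  3  0  0  1  1  2  2  3  0  0  1
G_A(23) = 1.
Pile B, S = {1, 2, 5, 6, 8}:
n :  0  1  2  3  4  5  6  7  8  9 10 11 12 13 14 15 16 17 18 19
G :  0  1  2  0  1  2  3  0  1  2  0  1  2  3  0  1  2  0  1  2
G_B(19) = 2.
Pile C, S = {4, 5, 6, 7, 9}:
G(0) = 0
G(1) = mex{} = 0
G(2) = mex{} = 0
G(3) = mex{} = 0
G(4) = mex{0} = 1
G(5) = mex{0,0} = 1
G(6) = mex{0,0,0} = 1
G(7) = mex{0,0,0,0} = 1
G(8) = mex{1,0,0,0} = 2
G(9) = mex{1,1,0,0,0} = 2
G(10) = mex{1,1,1,0,0} = 2
G(11) = mex{1,1,1,1,0} = 2
G(12) = mex{2,1,1,1,0} = 3
G(13) = mex{2,2,1,1,1} = 0
G(14) = mex{2,2,2,1,1} = 0
G(15) = mex{2,2,2,2,1} = 0
G(16) = mex{3,2,2,2,1} = 0
G(17) = mex{0,3,2,2,2} = 1
G(18) = mex{0,0,3,2,2} = 1
G(19) = mex{0,0,0,3,2} = 1
G(20) = mex{0,0,0,0,2} = 1
G(21) = mex{1,0,0,0,3} = 2
G(22) = mex{1,1,0,0,0} = 2
G(23) = mex{1,1,1,0,0} = 2
G(24) = mex{1,1,1,1,0} = 2
G_C(24) = 2.
Combined Grundy value = 1 ⊕ 2 ⊕ 2 = 1.
A winning move leaves total XOR = 0, i.e. changes one component's Grundy value g to g ⊕ X where X is the current total.
Pile A: need g' = 1⊕1 = 0. Options: 23−2→G=0, 23−3→G=3, 23−5→G=2, 23−9→G=0. Hits: 2.
Pile B: need g' = 2⊕1 = 3. Options: 19−1→G=1, 19−2→G=0, 19−5→G=0, 19−6→G=3, 19−8→G=1. Hits: 1.
Pile C: need g' = 2⊕1 = 3. Options: 24−4→G=1, 24−5→G=1, 24−6→G=1, 24−7→G=1, 24−9→G=0. Hits: 0.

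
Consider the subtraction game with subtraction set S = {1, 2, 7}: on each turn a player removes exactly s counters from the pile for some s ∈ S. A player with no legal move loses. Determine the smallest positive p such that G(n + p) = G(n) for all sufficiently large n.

G(0) = 0
G(1) = mex{0} = 1
G(2) = mex{1,0} = 2
G(3) = mex{2,1} = 0
G(4) = mex{0,2} = 1
G(5) = mex{1,0} = 2
G(6) = mex{2,1} = 0
G(7) = mex{0,2,0} = 1
G(8) = mex{1,0,1} = 2
G(9) = mex{2,1,2} = 0
G(10) = mex{0,2,0} = 1
G(11) = mex{1,0,1} = 2
G(12) = mex{2,1,2} = 0
G(13) = mex{0,2,0} = 1
G(14) = mex{1,0,1} = 2
G(n+3) = G(n) holds for n = 0,…,6 (a full window of length max(S) = 7), so the sequence is purely periodic with period 3.

3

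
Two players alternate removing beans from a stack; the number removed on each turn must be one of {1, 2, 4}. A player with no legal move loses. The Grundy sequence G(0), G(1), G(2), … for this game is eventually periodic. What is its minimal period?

3

n :  0  1  2  3  4  5  6  7  8  9 10 11 12 13 14
G :  0  1  2  0  1  2  0  1  2  0  1  2  0  1  2
G(n+3) = G(n) holds for n = 0,…,3 (a full window of length max(S) = 4), so the sequence is purely periodic with period 3.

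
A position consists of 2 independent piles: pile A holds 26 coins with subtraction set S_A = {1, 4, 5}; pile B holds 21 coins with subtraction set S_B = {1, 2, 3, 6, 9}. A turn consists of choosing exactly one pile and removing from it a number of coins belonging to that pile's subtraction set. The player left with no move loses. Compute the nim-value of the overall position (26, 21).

Pile A, S = {1, 4, 5}:
n :  0  1  2  3  4  5  6  7  8  9 10 11 12 13 14 15 16 17 18 19 20 21 22 23 24 25 26
G :  0  1  0  1  2  3  2  3  0  1  0  1  2  3  2  3  0  1  0  1  2  3  2  3  0  1  0
G_A(26) = 0.
Pile B, S = {1, 2, 3, 6, 9}:
G(0) = 0
G(1) = mex{0} = 1
G(2) = mex{1,0} = 2
G(3) = mex{2,1,0} = 3
G(4) = mex{3,2,1} = 0
G(5) = mex{0,3,2} = 1
G(6) = mex{1,0,3,0} = 2
G(7) = mex{2,1,0,1} = 3
G(8) = mex{3,2,1,2} = 0
G(9) = mex{0,3,2,3,0} = 1
G(10) = mex{1,0,3,0,1} = 2
G(11) = mex{2,1,0,1,2} = 3
G(12) = mex{3,2,1,2,3} = 0
G(13) = mex{0,3,2,3,0} = 1
G(14) = mex{1,0,3,0,1} = 2
G(15) = mex{2,1,0,1,2} = 3
G(16) = mex{3,2,1,2,3} = 0
G(17) = mex{0,3,2,3,0} = 1
G(18) = mex{1,0,3,0,1} = 2
G(19) = mex{2,1,0,1,2} = 3
G(20) = mex{3,2,1,2,3} = 0
G(21) = mex{0,3,2,3,0} = 1
G_B(21) = 1.
Combined Grundy value = 0 ⊕ 1 = 1.

1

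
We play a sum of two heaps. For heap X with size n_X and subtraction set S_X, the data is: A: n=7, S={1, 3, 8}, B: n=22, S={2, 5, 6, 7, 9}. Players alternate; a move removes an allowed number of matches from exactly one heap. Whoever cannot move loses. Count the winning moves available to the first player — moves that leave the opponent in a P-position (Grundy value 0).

Heap A, S = {1, 3, 8}:
n : 0 1 2 3 4 5 6 7
G : 0 1 0 1 0 1 0 1
G_A(7) = 1.
Heap B, S = {2, 5, 6, 7, 9}:
G(0) = 0
G(1) = mex{} = 0
G(2) = mex{0} = 1
G(3) = mex{0} = 1
G(4) = mex{1} = 0
G(5) = mex{1,0} = 2
G(6) = mex{0,0,0} = 1
G(7) = mex{2,1,0,0} = 3
G(8) = mex{1,1,1,0} = 2
G(9) = mex{3,0,1,1,0} = 2
G(10) = mex{2,2,0,1,0} = 3
G(11) = mex{2,1,2,0,1} = 3
G(12) = mex{3,3,1,2,1} = 0
G(13) = mex{3,2,3,1,0} = 4
G(14) = mex{0,2,2,3,2} = 1
G(15) = mex{4,3,2,2,1} = 0
G(16) = mex{1,3,3,2,3} = 0
G(17) = mex{0,0,3,3,2} = 1
G(18) = mex{0,4,0,3,2} = 1
G(19) = mex{1,1,4,0,3} = 2
G(20) = mex{1,0,1,4,3} = 2
G(21) = mex{2,0,0,1,0} = 3
G(22) = mex{2,1,0,0,4} = 3
G_B(22) = 3.
Combined Grundy value = 1 ⊕ 3 = 2.
A winning move leaves total XOR = 0, i.e. changes one component's Grundy value g to g ⊕ X where X is the current total.
Heap A: need g' = 1⊕2 = 3. Options: 7−1→G=0, 7−3→G=0. Hits: 0.
Heap B: need g' = 3⊕2 = 1. Options: 22−2→G=2, 22−5→G=1, 22−6→G=0, 22−7→G=0, 22−9→G=4. Hits: 1.

1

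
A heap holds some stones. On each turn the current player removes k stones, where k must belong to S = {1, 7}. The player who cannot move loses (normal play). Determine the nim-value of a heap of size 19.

1

n :  0  1  2  3  4  5  6  7  8  9 10 11 12 13 14 15 16 17 18 19
G :  0  1  0  1  0  1  0  1  0  1  0  1  0  1  0  1  0  1  0  1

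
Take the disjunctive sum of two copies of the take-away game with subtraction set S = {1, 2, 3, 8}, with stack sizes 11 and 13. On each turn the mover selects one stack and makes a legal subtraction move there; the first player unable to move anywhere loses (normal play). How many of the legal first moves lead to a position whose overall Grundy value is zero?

All stacks use S = {1, 2, 3, 8}:
G(0) = 0
G(1) = mex{0} = 1
G(2) = mex{1,0} = 2
G(3) = mex{2,1,0} = 3
G(4) = mex{3,2,1} = 0
G(5) = mex{0,3,2} = 1
G(6) = mex{1,0,3} = 2
G(7) = mex{2,1,0} = 3
G(8) = mex{3,2,1,0} = 4
G(9) = mex{4,3,2,1} = 0
G(10) = mex{0,4,3,2} = 1
G(11) = mex{1,0,4,3} = 2
G(12) = mex{2,1,0,0} = 3
G(13) = mex{3,2,1,1} = 0
Stack A: G(11) = 2.
Stack B: G(13) = 0.
Combined Grundy value = 2 ⊕ 0 = 2.
A winning move leaves total XOR = 0, i.e. changes one component's Grundy value g to g ⊕ X where X is the current total.
Stack A: need g' = 2⊕2 = 0. Options: 11−1→G=1, 11−2→G=0, 11−3→G=4, 11−8→G=3. Hits: 1.
Stack B: need g' = 0⊕2 = 2. Options: 13−1→G=3, 13−2→G=2, 13−3→G=1, 13−8→G=1. Hits: 1.

2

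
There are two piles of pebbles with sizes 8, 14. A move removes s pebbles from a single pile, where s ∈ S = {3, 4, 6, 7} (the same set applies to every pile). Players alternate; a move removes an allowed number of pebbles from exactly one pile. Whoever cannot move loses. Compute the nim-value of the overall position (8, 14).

All piles use S = {3, 4, 6, 7}:
G(0) = 0
G(1) = mex{} = 0
G(2) = mex{} = 0
G(3) = mex{0} = 1
G(4) = mex{0,0} = 1
G(5) = mex{0,0} = 1
G(6) = mex{1,0,0} = 2
G(7) = mex{1,1,0,0} = 2
G(8) = mex{1,1,0,0} = 2
G(9) = mex{2,1,1,0} = 3
G(10) = mex{2,2,1,1} = 0
G(11) = mex{2,2,1,1} = 0
G(12) = mex{3,2,2,1} = 0
G(13) = mex{0,3,2,2} = 1
G(14) = mex{0,0,2,2} = 1
Pile A: G(8) = 2.
Pile B: G(14) = 1.
Combined Grundy value = 2 ⊕ 1 = 3.

3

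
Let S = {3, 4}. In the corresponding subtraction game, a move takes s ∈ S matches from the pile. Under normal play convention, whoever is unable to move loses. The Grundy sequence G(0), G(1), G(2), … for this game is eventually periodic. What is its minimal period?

7

n :  0  1  2  3  4  5  6  7  8  9 10 11 12 13 14 15
G :  0  0  0  1  1  1  2  0  0  0  1  1  1  2  0  0
G(n+7) = G(n) holds for n = 0,…,3 (a full window of length max(S) = 4), so the sequence is purely periodic with period 7.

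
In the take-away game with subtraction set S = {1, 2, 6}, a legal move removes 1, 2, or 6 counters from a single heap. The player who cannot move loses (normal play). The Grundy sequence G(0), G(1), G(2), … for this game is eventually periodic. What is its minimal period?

7

n :  0  1  2  3  4  5  6  7  8  9 10 11 12 13 14 15
G :  0  1  2  0  1  2  3  0  1  2  0  1  2  3  0  1
G(n+7) = G(n) holds for n = 0,…,5 (a full window of length max(S) = 6), so the sequence is purely periodic with period 7.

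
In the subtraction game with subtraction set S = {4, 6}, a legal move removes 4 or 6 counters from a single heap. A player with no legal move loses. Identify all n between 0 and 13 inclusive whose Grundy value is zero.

0, 1, 2, 3, 10, 11, 12, 13

G(0) = 0
G(1) = mex{} = 0
G(2) = mex{} = 0
G(3) = mex{} = 0
G(4) = mex{0} = 1
G(5) = mex{0} = 1
G(6) = mex{0,0} = 1
G(7) = mex{0,0} = 1
G(8) = mex{1,0} = 2
G(9) = mex{1,0} = 2
G(10) = mex{1,1} = 0
G(11) = mex{1,1} = 0
G(12) = mex{2,1} = 0
G(13) = mex{2,1} = 0
P-positions are exactly the n with G(n) = 0.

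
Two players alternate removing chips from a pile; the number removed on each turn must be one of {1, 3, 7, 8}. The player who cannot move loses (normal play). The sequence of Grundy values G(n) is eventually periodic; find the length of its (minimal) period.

15

n :  0  1  2  3  4  5  6  7  8  9 10 11 12 13 14 15 16 17 18 19 20 21 22 23 24 25 26 27 28 29 30 31
G :  0  1  0  1  0  1  0  1  2  3  2  3  2  3  2  0  1  0  1  0  1  0  1  2  3  2  3  2  3  2  0  1
G(n+15) = G(n) holds for n = 0,…,7 (a full window of length max(S) = 8), so the sequence is purely periodic with period 15.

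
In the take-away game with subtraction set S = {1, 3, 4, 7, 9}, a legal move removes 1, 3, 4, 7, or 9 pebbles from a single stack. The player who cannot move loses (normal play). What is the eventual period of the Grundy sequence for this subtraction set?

8

G(0) = 0
G(1) = mex{0} = 1
G(2) = mex{1} = 0
G(3) = mex{0,0} = 1
G(4) = mex{1,1,0} = 2
G(5) = mex{2,0,1} = 3
G(6) = mex{3,1,0} = 2
G(7) = mex{2,2,1,0} = 3
G(8) = mex{3,3,2,1} = 0
G(9) = mex{0,2,3,0,0} = 1
G(10) = mex{1,3,2,1,1} = 0
G(11) = mex{0,0,3,2,0} = 1
G(12) = mex{1,1,0,3,1} = 2
G(13) = mex{2,0,1,2,2} = 3
G(14) = mex{3,1,0,3,3} = 2
G(15) = mex{2,2,1,0,2} = 3
G(16) = mex{3,3,2,1,3} = 0
G(17) = mex{0,2,3,0,0} = 1
G(18) = mex{1,3,2,1,1} = 0
G(n+8) = G(n) holds for n = 0,…,8 (a full window of length max(S) = 9), so the sequence is purely periodic with period 8.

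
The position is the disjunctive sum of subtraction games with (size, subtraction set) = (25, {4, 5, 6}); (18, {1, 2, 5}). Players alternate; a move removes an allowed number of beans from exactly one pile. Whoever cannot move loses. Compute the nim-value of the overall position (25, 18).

Pile A, S = {4, 5, 6}:
n :  0  1  2  3  4  5  6  7  8  9 10 11 12 13 14 15 16 17 18 19 20 21 22 23 24 25
G :  0  0  0  0  1  1  1  1  2  2  0  0  0  0  1  1  1  1  2  2  0  0  0  0  1  1
G_A(25) = 1.
Pile B, S = {1, 2, 5}:
n :  0  1  2  3  4  5  6  7  8  9 10 11 12 13 14 15 16 17 18
G :  0  1  2  0  1  2  0  1  2  0  1  2  0  1  2  0  1  2  0
G_B(18) = 0.
Combined Grundy value = 1 ⊕ 0 = 1.

1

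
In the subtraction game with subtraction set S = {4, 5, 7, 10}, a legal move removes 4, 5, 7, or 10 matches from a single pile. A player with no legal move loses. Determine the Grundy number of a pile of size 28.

n :  0  1  2  3  4  5  6  7  8  9 10 11 12 13 14 15 16 17 18 19 20 21 22 23 24 25 26 27 28
G :  0  0  0  0  1  1  1  1  2  2  2  2  3  3  0  0  0  0  1  1  1  1  2  2  2  2  3  3  0

0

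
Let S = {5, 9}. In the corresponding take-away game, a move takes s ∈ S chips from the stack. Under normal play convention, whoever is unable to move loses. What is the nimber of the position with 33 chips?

G(0) = 0
G(1) = mex{} = 0
G(2) = mex{} = 0
G(3) = mex{} = 0
G(4) = mex{} = 0
G(5) = mex{0} = 1
G(6) = mex{0} = 1
G(7) = mex{0} = 1
G(8) = mex{0} = 1
G(9) = mex{0,0} = 1
G(10) = mex{1,0} = 2
G(11) = mex{1,0} = 2
G(12) = mex{1,0} = 2
G(13) = mex{1,0} = 2
G(14) = mex{1,1} = 0
G(15) = mex{2,1} = 0
G(16) = mex{2,1} = 0
G(17) = mex{2,1} = 0
G(18) = mex{2,1} = 0
G(19) = mex{0,2} = 1
G(20) = mex{0,2} = 1
G(21) = mex{0,2} = 1
G(22) = mex{0,2} = 1
G(23) = mex{0,0} = 1
G(24) = mex{1,0} = 2
G(25) = mex{1,0} = 2
G(26) = mex{1,0} = 2
G(27) = mex{1,0} = 2
G(28) = mex{1,1} = 0
G(29) = mex{2,1} = 0
G(30) = mex{2,1} = 0
G(31) = mex{2,1} = 0
G(32) = mex{2,1} = 0
G(33) = mex{0,2} = 1

1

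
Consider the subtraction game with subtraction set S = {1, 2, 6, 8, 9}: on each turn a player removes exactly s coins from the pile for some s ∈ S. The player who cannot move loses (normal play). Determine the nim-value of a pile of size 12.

G(0) = 0
G(1) = mex{0} = 1
G(2) = mex{1,0} = 2
G(3) = mex{2,1} = 0
G(4) = mex{0,2} = 1
G(5) = mex{1,0} = 2
G(6) = mex{2,1,0} = 3
G(7) = mex{3,2,1} = 0
G(8) = mex{0,3,2,0} = 1
G(9) = mex{1,0,0,1,0} = 2
G(10) = mex{2,1,1,2,1} = 0
G(11) = mex{0,2,2,0,2} = 1
G(12) = mex{1,0,3,1,0} = 2

2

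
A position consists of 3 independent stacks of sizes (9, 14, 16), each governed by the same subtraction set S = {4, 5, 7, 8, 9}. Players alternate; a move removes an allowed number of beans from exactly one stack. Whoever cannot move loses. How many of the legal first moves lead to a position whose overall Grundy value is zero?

All stacks use S = {4, 5, 7, 8, 9}:
G(0) = 0
G(1) = mex{} = 0
G(2) = mex{} = 0
G(3) = mex{} = 0
G(4) = mex{0} = 1
G(5) = mex{0,0} = 1
G(6) = mex{0,0} = 1
G(7) = mex{0,0,0} = 1
G(8) = mex{1,0,0,0} = 2
G(9) = mex{1,1,0,0,0} = 2
G(10) = mex{1,1,0,0,0} = 2
G(11) = mex{1,1,1,0,0} = 2
G(12) = mex{2,1,1,1,0} = 3
G(13) = mex{2,2,1,1,1} = 0
G(14) = mex{2,2,1,1,1} = 0
G(15) = mex{2,2,2,1,1} = 0
G(16) = mex{3,2,2,2,1} = 0
Stack A: G(9) = 2.
Stack B: G(14) = 0.
Stack C: G(16) = 0.
Combined Grundy value = 2 ⊕ 0 ⊕ 0 = 2.
A winning move leaves total XOR = 0, i.e. changes one component's Grundy value g to g ⊕ X where X is the current total.
Stack A: need g' = 2⊕2 = 0. Options: 9−4→G=1, 9−5→G=1, 9−7→G=0, 9−8→G=0, 9−9→G=0. Hits: 3.
Stack B: need g' = 0⊕2 = 2. Options: 14−4→G=2, 14−5→G=2, 14−7→G=1, 14−8→G=1, 14−9→G=1. Hits: 2.
Stack C: need g' = 0⊕2 = 2. Options: 16−4→G=3, 16−5→G=2, 16−7→G=2, 16−8→G=2, 16−9→G=1. Hits: 3.

8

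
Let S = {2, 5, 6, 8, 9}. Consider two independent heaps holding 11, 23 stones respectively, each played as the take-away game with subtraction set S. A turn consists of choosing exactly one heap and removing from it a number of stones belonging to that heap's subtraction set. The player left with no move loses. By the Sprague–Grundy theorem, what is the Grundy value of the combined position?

2

All heaps use S = {2, 5, 6, 8, 9}:
G(0) = 0
G(1) = mex{} = 0
G(2) = mex{0} = 1
G(3) = mex{0} = 1
G(4) = mex{1} = 0
G(5) = mex{1,0} = 2
G(6) = mex{0,0,0} = 1
G(7) = mex{2,1,0} = 3
G(8) = mex{1,1,1,0} = 2
G(9) = mex{3,0,1,0,0} = 2
G(10) = mex{2,2,0,1,0} = 3
G(11) = mex{2,1,2,1,1} = 0
G(12) = mex{3,3,1,0,1} = 2
G(13) = mex{0,2,3,2,0} = 1
G(14) = mex{2,2,2,1,2} = 0
G(15) = mex{1,3,2,3,1} = 0
G(16) = mex{0,0,3,2,3} = 1
G(17) = mex{0,2,0,2,2} = 1
G(18) = mex{1,1,2,3,2} = 0
G(19) = mex{1,0,1,0,3} = 2
G(20) = mex{0,0,0,2,0} = 1
G(21) = mex{2,1,0,1,2} = 3
G(22) = mex{1,1,1,0,1} = 2
G(23) = mex{3,0,1,0,0} = 2
Heap A: G(11) = 0.
Heap B: G(23) = 2.
Combined Grundy value = 0 ⊕ 2 = 2.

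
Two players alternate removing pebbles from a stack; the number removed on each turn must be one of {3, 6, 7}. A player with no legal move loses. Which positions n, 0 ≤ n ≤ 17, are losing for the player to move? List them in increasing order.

0, 1, 2, 10, 11, 12

n :  0  1  2  3  4  5  6  7  8  9 10 11 12 13 14 15 16 17
G :  0  0  0  1  1  1  2  2  2  3  0  0  0  1  1  1  2  2
P-positions are exactly the n with G(n) = 0.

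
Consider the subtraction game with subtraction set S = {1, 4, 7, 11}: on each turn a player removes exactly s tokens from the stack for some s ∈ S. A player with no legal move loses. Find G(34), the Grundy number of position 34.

4

n :  0  1  2  3  4  5  6  7  8  9 10 11 12 13 14 15 16 17 18 19 20 21 22 23 24 25 26 27 28 29 30 31 32 33 34
G :  0  1  0  1  2  0  1  2  0  1  0  1  2  3  4  3  4  2  0  1  0  1  2  0  1  2  0  1  0  1  2  3  4  3  4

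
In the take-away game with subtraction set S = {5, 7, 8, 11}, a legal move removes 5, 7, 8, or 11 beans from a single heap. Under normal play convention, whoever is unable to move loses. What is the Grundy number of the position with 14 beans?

G(0) = 0
G(1) = mex{} = 0
G(2) = mex{} = 0
G(3) = mex{} = 0
G(4) = mex{} = 0
G(5) = mex{0} = 1
G(6) = mex{0} = 1
G(7) = mex{0,0} = 1
G(8) = mex{0,0,0} = 1
G(9) = mex{0,0,0} = 1
G(10) = mex{1,0,0} = 2
G(11) = mex{1,0,0,0} = 2
G(12) = mex{1,1,0,0} = 2
G(13) = mex{1,1,1,0} = 2
G(14) = mex{1,1,1,0} = 2

2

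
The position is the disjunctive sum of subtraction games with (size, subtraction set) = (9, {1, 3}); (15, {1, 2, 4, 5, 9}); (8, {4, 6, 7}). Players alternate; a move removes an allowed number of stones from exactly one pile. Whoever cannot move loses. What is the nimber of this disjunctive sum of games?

1

Pile A, S = {1, 3}:
n : 0 1 2 3 4 5 6 7 8 9
G : 0 1 0 1 0 1 0 1 0 1
G_A(9) = 1.
Pile B, S = {1, 2, 4, 5, 9}:
n :  0  1  2  3  4  5  6  7  8  9 10 11 12 13 14 15
G :  0  1  2  0  1  2  0  1  2  3  4  5  3  0  1  2
G_B(15) = 2.
Pile C, S = {4, 6, 7}:
G(0) = 0
G(1) = mex{} = 0
G(2) = mex{} = 0
G(3) = mex{} = 0
G(4) = mex{0} = 1
G(5) = mex{0} = 1
G(6) = mex{0,0} = 1
G(7) = mex{0,0,0} = 1
G(8) = mex{1,0,0} = 2
G_C(8) = 2.
Combined Grundy value = 1 ⊕ 2 ⊕ 2 = 1.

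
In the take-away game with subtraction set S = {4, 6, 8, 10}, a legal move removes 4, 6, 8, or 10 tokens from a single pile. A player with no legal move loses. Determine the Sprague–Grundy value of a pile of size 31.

G(0) = 0
G(1) = mex{} = 0
G(2) = mex{} = 0
G(3) = mex{} = 0
G(4) = mex{0} = 1
G(5) = mex{0} = 1
G(6) = mex{0,0} = 1
G(7) = mex{0,0} = 1
G(8) = mex{1,0,0} = 2
G(9) = mex{1,0,0} = 2
G(10) = mex{1,1,0,0} = 2
G(11) = mex{1,1,0,0} = 2
G(12) = mex{2,1,1,0} = 3
G(13) = mex{2,1,1,0} = 3
G(14) = mex{2,2,1,1} = 0
G(15) = mex{2,2,1,1} = 0
G(16) = mex{3,2,2,1} = 0
G(17) = mex{3,2,2,1} = 0
G(18) = mex{0,3,2,2} = 1
G(19) = mex{0,3,2,2} = 1
G(20) = mex{0,0,3,2} = 1
G(21) = mex{0,0,3,2} = 1
G(22) = mex{1,0,0,3} = 2
G(23) = mex{1,0,0,3} = 2
G(24) = mex{1,1,0,0} = 2
G(25) = mex{1,1,0,0} = 2
G(26) = mex{2,1,1,0} = 3
G(27) = mex{2,1,1,0} = 3
G(28) = mex{2,2,1,1} = 0
G(29) = mex{2,2,1,1} = 0
G(30) = mex{3,2,2,1} = 0
G(31) = mex{3,2,2,1} = 0

0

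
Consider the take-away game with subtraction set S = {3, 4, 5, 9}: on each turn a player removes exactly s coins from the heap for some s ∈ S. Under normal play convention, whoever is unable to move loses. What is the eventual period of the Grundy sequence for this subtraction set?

14

n :  0  1  2  3  4  5  6  7  8  9 10 11 12 13 14 15 16 17 18 19 20 21 22 23 24 25 26 27 28 29
G :  0  0  0  1  1  1  2  2  0  3  3  1  4  2  0  0  0  1  1  1  2  2  0  3  3  1  4  2  0  0
G(n+14) = G(n) holds for n = 0,…,8 (a full window of length max(S) = 9), so the sequence is purely periodic with period 14.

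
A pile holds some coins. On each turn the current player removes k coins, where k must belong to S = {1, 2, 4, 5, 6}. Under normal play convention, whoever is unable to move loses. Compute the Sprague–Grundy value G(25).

2

G(0) = 0
G(1) = mex{0} = 1
G(2) = mex{1,0} = 2
G(3) = mex{2,1} = 0
G(4) = mex{0,2,0} = 1
G(5) = mex{1,0,1,0} = 2
G(6) = mex{2,1,2,1,0} = 3
G(7) = mex{3,2,0,2,1} = 4
G(8) = mex{4,3,1,0,2} = 5
G(9) = mex{5,4,2,1,0} = 3
G(10) = mex{3,5,3,2,1} = 0
G(11) = mex{0,3,4,3,2} = 1
G(12) = mex{1,0,5,4,3} = 2
G(13) = mex{2,1,3,5,4} = 0
G(14) = mex{0,2,0,3,5} = 1
G(15) = mex{1,0,1,0,3} = 2
G(16) = mex{2,1,2,1,0} = 3
G(17) = mex{3,2,0,2,1} = 4
G(18) = mex{4,3,1,0,2} = 5
G(19) = mex{5,4,2,1,0} = 3
G(20) = mex{3,5,3,2,1} = 0
G(21) = mex{0,3,4,3,2} = 1
G(22) = mex{1,0,5,4,3} = 2
G(23) = mex{2,1,3,5,4} = 0
G(24) = mex{0,2,0,3,5} = 1
G(25) = mex{1,0,1,0,3} = 2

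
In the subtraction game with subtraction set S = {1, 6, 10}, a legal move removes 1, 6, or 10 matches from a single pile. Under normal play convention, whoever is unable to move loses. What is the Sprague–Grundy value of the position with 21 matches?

n :  0  1  2  3  4  5  6  7  8  9 10 11 12 13 14 15 16 17 18 19 20 21
G :  0  1  0  1  0  1  2  0  1  0  1  0  1  2  3  2  0  1  0  1  0  1

1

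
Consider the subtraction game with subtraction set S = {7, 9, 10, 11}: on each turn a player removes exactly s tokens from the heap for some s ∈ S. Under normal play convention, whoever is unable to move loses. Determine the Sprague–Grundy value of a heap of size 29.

n :  0  1  2  3  4  5  6  7  8  9 10 11 12 13 14 15 16 17 18 19 20 21 22 23 24 25 26 27 28 29
G :  0  0  0  0  0  0  0  1  1  1  1  1  1  1  2  2  2  2  0  0  0  0  0  0  0  1  1  1  1  1

1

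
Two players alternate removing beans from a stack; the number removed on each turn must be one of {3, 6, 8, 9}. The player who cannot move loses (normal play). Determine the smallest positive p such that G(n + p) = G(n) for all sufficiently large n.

n :  0  1  2  3  4  5  6  7  8  9 10 11 12 13 14 15 16 17 18 19 20 21 22 23 24 25
G :  0  0  0  1  1  1  2  2  2  3  3  3  0  0  0  1  1  1  2  2  2  3  3  3  0  0
G(n+12) = G(n) holds for n = 0,…,8 (a full window of length max(S) = 9), so the sequence is purely periodic with period 12.

12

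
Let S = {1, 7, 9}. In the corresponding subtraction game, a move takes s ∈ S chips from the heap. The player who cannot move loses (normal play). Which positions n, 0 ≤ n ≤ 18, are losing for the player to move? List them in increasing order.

n :  0  1  2  3  4  5  6  7  8  9 10 11 12 13 14 15 16 17 18
G :  0  1  0  1  0  1  0  1  0  1  0  1  0  1  0  1  0  1  0
P-positions are exactly the n with G(n) = 0.

0, 2, 4, 6, 8, 10, 12, 14, 16, 18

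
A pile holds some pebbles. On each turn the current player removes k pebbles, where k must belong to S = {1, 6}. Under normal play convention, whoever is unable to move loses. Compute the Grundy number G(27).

G(0) = 0
G(1) = mex{0} = 1
G(2) = mex{1} = 0
G(3) = mex{0} = 1
G(4) = mex{1} = 0
G(5) = mex{0} = 1
G(6) = mex{1,0} = 2
G(7) = mex{2,1} = 0
G(8) = mex{0,0} = 1
G(9) = mex{1,1} = 0
G(10) = mex{0,0} = 1
G(11) = mex{1,1} = 0
G(12) = mex{0,2} = 1
G(13) = mex{1,0} = 2
G(14) = mex{2,1} = 0
G(15) = mex{0,0} = 1
G(16) = mex{1,1} = 0
G(17) = mex{0,0} = 1
G(18) = mex{1,1} = 0
G(19) = mex{0,2} = 1
G(20) = mex{1,0} = 2
G(21) = mex{2,1} = 0
G(22) = mex{0,0} = 1
G(23) = mex{1,1} = 0
G(24) = mex{0,0} = 1
G(25) = mex{1,1} = 0
G(26) = mex{0,2} = 1
G(27) = mex{1,0} = 2

2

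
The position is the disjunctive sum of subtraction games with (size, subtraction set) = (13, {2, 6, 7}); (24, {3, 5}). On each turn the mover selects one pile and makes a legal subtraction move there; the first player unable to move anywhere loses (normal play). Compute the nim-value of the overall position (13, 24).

Pile A, S = {2, 6, 7}:
n :  0  1  2  3  4  5  6  7  8  9 10 11 12 13
G :  0  0  1  1  0  0  1  1  2  0  3  1  2  0
G_A(13) = 0.
Pile B, S = {3, 5}:
G(0) = 0
G(1) = mex{} = 0
G(2) = mex{} = 0
G(3) = mex{0} = 1
G(4) = mex{0} = 1
G(5) = mex{0,0} = 1
G(6) = mex{1,0} = 2
G(7) = mex{1,0} = 2
G(8) = mex{1,1} = 0
G(9) = mex{2,1} = 0
G(10) = mex{2,1} = 0
G(11) = mex{0,2} = 1
G(12) = mex{0,2} = 1
G(13) = mex{0,0} = 1
G(14) = mex{1,0} = 2
G(15) = mex{1,0} = 2
G(16) = mex{1,1} = 0
G(17) = mex{2,1} = 0
G(18) = mex{2,1} = 0
G(19) = mex{0,2} = 1
G(20) = mex{0,2} = 1
G(21) = mex{0,0} = 1
G(22) = mex{1,0} = 2
G(23) = mex{1,0} = 2
G(24) = mex{1,1} = 0
G_B(24) = 0.
Combined Grundy value = 0 ⊕ 0 = 0.

0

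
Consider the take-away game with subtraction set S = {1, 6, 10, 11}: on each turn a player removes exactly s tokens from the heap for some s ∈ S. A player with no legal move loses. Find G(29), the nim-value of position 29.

n :  0  1  2  3  4  5  6  7  8  9 10 11 12 13 14 15 16 17 18 19 20 21 22 23 24 25 26 27 28 29
G :  0  1  0  1  0  1  2  0  1  0  1  2  3  2  3  2  0  1  2  3  2  0  1  0  1  0  1  2  0  1

1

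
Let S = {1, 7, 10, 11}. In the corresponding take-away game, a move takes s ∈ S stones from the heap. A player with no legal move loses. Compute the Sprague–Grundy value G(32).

2

n :  0  1  2  3  4  5  6  7  8  9 10 11 12 13 14 15 16 17 18 19 20 21 22 23 24 25 26 27 28 29 30 31 32
G :  0  1  0  1  0  1  0  1  0  1  2  3  2  3  2  3  2  3  2  3  0  1  0  1  0  1  0  1  0  1  2  3  2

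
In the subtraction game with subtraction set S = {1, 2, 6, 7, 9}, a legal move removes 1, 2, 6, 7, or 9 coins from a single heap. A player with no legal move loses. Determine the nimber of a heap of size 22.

3

n :  0  1  2  3  4  5  6  7  8  9 10 11 12 13 14 15 16 17 18 19 20 21 22
G :  0  1  2  0  1  2  3  4  0  1  2  0  1  2  3  4  0  1  2  0  1  2  3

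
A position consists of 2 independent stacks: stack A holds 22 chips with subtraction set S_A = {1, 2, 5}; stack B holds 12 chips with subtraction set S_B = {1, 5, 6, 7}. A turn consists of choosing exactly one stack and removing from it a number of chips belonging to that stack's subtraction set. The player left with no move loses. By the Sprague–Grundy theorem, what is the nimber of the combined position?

Stack A, S = {1, 2, 5}:
G(0) = 0
G(1) = mex{0} = 1
G(2) = mex{1,0} = 2
G(3) = mex{2,1} = 0
G(4) = mex{0,2} = 1
G(5) = mex{1,0,0} = 2
G(6) = mex{2,1,1} = 0
G(7) = mex{0,2,2} = 1
G(8) = mex{1,0,0} = 2
G(9) = mex{2,1,1} = 0
G(10) = mex{0,2,2} = 1
G(11) = mex{1,0,0} = 2
G(12) = mex{2,1,1} = 0
G(13) = mex{0,2,2} = 1
G(14) = mex{1,0,0} = 2
G(15) = mex{2,1,1} = 0
G(16) = mex{0,2,2} = 1
G(17) = mex{1,0,0} = 2
G(18) = mex{2,1,1} = 0
G(19) = mex{0,2,2} = 1
G(20) = mex{1,0,0} = 2
G(21) = mex{2,1,1} = 0
G(22) = mex{0,2,2} = 1
G_A(22) = 1.
Stack B, S = {1, 5, 6, 7}:
n :  0  1  2  3  4  5  6  7  8  9 10 11 12
G :  0  1  0  1  0  1  2  3  2  3  2  3  0
G_B(12) = 0.
Combined Grundy value = 1 ⊕ 0 = 1.

1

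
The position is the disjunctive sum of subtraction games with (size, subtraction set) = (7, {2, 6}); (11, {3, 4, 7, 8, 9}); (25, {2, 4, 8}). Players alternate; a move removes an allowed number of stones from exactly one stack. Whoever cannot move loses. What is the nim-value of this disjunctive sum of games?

2

Stack A, S = {2, 6}:
G(0) = 0
G(1) = mex{} = 0
G(2) = mex{0} = 1
G(3) = mex{0} = 1
G(4) = mex{1} = 0
G(5) = mex{1} = 0
G(6) = mex{0,0} = 1
G(7) = mex{0,0} = 1
G_A(7) = 1.
Stack B, S = {3, 4, 7, 8, 9}:
n :  0  1  2  3  4  5  6  7  8  9 10 11
G :  0  0  0  1  1  1  2  2  2  3  3  3
G_B(11) = 3.
Stack C, S = {2, 4, 8}:
n :  0  1  2  3  4  5  6  7  8  9 10 11 12 13 14 15 16 17 18 19 20 21 22 23 24 25
G :  0  0  1  1  2  2  0  0  1  1  2  2  0  0  1  1  2  2  0  0  1  1  2  2  0  0
G_C(25) = 0.
Combined Grundy value = 1 ⊕ 3 ⊕ 0 = 2.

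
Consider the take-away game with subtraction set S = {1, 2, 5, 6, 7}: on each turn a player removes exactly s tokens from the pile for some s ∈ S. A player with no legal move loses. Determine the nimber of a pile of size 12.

G(0) = 0
G(1) = mex{0} = 1
G(2) = mex{1,0} = 2
G(3) = mex{2,1} = 0
G(4) = mex{0,2} = 1
G(5) = mex{1,0,0} = 2
G(6) = mex{2,1,1,0} = 3
G(7) = mex{3,2,2,1,0} = 4
G(8) = mex{4,3,0,2,1} = 5
G(9) = mex{5,4,1,0,2} = 3
G(10) = mex{3,5,2,1,0} = 4
G(11) = mex{4,3,3,2,1} = 0
G(12) = mex{0,4,4,3,2} = 1

1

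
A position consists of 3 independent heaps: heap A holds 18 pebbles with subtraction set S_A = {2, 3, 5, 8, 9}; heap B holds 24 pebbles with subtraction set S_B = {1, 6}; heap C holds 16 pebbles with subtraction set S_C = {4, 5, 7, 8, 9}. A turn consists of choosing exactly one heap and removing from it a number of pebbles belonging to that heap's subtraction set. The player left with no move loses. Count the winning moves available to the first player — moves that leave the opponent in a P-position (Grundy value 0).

Heap A, S = {2, 3, 5, 8, 9}:
n :  0  1  2  3  4  5  6  7  8  9 10 11 12 13 14 15 16 17 18
G :  0  0  1  1  2  2  3  0  4  1  3  0  4  1  5  2  2  0  0
G_A(18) = 0.
Heap B, S = {1, 6}:
n :  0  1  2  3  4  5  6  7  8  9 10 11 12 13 14 15 16 17 18 19 20 21 22 23 24
G :  0  1  0  1  0  1  2  0  1  0  1  0  1  2  0  1  0  1  0  1  2  0  1  0  1
G_B(24) = 1.
Heap C, S = {4, 5, 7, 8, 9}:
n :  0  1  2  3  4  5  6  7  8  9 10 11 12 13 14 15 16
G :  0  0  0  0  1  1  1  1  2  2  2  2  3  0  0  0  0
G_C(16) = 0.
Combined Grundy value = 0 ⊕ 1 ⊕ 0 = 1.
A winning move leaves total XOR = 0, i.e. changes one component's Grundy value g to g ⊕ X where X is the current total.
Heap A: need g' = 0⊕1 = 1. Options: 18−2→G=2, 18−3→G=2, 18−5→G=1, 18−8→G=3, 18−9→G=1. Hits: 2.
Heap B: need g' = 1⊕1 = 0. Options: 24−1→G=0, 24−6→G=0. Hits: 2.
Heap C: need g' = 0⊕1 = 1. Options: 16−4→G=3, 16−5→G=2, 16−7→G=2, 16−8→G=2, 16−9→G=1. Hits: 1.

5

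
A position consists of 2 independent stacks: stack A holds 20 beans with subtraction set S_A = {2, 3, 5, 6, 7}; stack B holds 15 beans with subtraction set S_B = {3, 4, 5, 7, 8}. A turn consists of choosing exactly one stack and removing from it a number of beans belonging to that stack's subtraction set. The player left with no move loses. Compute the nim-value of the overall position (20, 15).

Stack A, S = {2, 3, 5, 6, 7}:
n :  0  1  2  3  4  5  6  7  8  9 10 11 12 13 14 15 16 17 18 19 20
G :  0  0  1  1  2  2  3  3  4  0  0  1  1  2  2  3  3  4  0  0  1
G_A(20) = 1.
Stack B, S = {3, 4, 5, 7, 8}:
n :  0  1  2  3  4  5  6  7  8  9 10 11 12 13 14 15
G :  0  0  0  1  1  1  2  2  2  3  3  0  0  0  1  1
G_B(15) = 1.
Combined Grundy value = 1 ⊕ 1 = 0.

0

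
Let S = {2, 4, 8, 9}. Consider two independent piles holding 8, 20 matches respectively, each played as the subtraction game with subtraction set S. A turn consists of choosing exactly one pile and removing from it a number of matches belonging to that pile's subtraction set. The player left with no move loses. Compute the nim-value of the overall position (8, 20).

0

All piles use S = {2, 4, 8, 9}:
n :  0  1  2  3  4  5  6  7  8  9 10 11 12 13 14 15 16 17 18 19 20
G :  0  0  1  1  2  2  0  0  1  1  2  2  0  0  1  1  2  2  0  0  1
Pile A: G(8) = 1.
Pile B: G(20) = 1.
Combined Grundy value = 1 ⊕ 1 = 0.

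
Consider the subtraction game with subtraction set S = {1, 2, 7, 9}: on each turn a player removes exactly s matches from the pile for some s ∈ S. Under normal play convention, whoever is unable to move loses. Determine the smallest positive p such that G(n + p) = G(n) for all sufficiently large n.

G(0) = 0
G(1) = mex{0} = 1
G(2) = mex{1,0} = 2
G(3) = mex{2,1} = 0
G(4) = mex{0,2} = 1
G(5) = mex{1,0} = 2
G(6) = mex{2,1} = 0
G(7) = mex{0,2,0} = 1
G(8) = mex{1,0,1} = 2
G(9) = mex{2,1,2,0} = 3
G(10) = mex{3,2,0,1} = 4
G(11) = mex{4,3,1,2} = 0
G(12) = mex{0,4,2,0} = 1
G(13) = mex{1,0,0,1} = 2
G(14) = mex{2,1,1,2} = 0
G(15) = mex{0,2,2,0} = 1
G(16) = mex{1,0,3,1} = 2
G(17) = mex{2,1,4,2} = 0
G(18) = mex{0,2,0,3} = 1
G(19) = mex{1,0,1,4} = 2
G(20) = mex{2,1,2,0} = 3
G(21) = mex{3,2,0,1} = 4
G(22) = mex{4,3,1,2} = 0
G(23) = mex{0,4,2,0} = 1
G(n+11) = G(n) holds for n = 0,…,8 (a full window of length max(S) = 9), so the sequence is purely periodic with period 11.

11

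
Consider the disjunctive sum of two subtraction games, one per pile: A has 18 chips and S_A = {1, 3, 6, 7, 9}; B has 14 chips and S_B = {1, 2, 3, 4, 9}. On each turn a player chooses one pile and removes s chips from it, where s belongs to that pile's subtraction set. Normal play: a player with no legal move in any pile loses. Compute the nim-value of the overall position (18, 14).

6

Pile A, S = {1, 3, 6, 7, 9}:
n :  0  1  2  3  4  5  6  7  8  9 10 11 12 13 14 15 16 17 18
G :  0  1  0  1  0  1  2  3  2  3  2  3  0  1  0  1  0  1  2
G_A(18) = 2.
Pile B, S = {1, 2, 3, 4, 9}:
n :  0  1  2  3  4  5  6  7  8  9 10 11 12 13 14
G :  0  1  2  3  4  0  1  2  3  4  0  1  2  3  4
G_B(14) = 4.
Combined Grundy value = 2 ⊕ 4 = 6.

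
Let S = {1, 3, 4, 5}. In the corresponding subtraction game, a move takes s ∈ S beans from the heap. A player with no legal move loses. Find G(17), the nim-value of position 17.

G(0) = 0
G(1) = mex{0} = 1
G(2) = mex{1} = 0
G(3) = mex{0,0} = 1
G(4) = mex{1,1,0} = 2
G(5) = mex{2,0,1,0} = 3
G(6) = mex{3,1,0,1} = 2
G(7) = mex{2,2,1,0} = 3
G(8) = mex{3,3,2,1} = 0
G(9) = mex{0,2,3,2} = 1
G(10) = mex{1,3,2,3} = 0
G(11) = mex{0,0,3,2} = 1
G(12) = mex{1,1,0,3} = 2
G(13) = mex{2,0,1,0} = 3
G(14) = mex{3,1,0,1} = 2
G(15) = mex{2,2,1,0} = 3
G(16) = mex{3,3,2,1} = 0
G(17) = mex{0,2,3,2} = 1

1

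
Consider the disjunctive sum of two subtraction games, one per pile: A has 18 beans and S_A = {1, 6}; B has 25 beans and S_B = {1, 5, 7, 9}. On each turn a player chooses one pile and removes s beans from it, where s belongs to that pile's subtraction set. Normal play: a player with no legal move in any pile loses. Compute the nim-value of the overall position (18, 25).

1

Pile A, S = {1, 6}:
G(0) = 0
G(1) = mex{0} = 1
G(2) = mex{1} = 0
G(3) = mex{0} = 1
G(4) = mex{1} = 0
G(5) = mex{0} = 1
G(6) = mex{1,0} = 2
G(7) = mex{2,1} = 0
G(8) = mex{0,0} = 1
G(9) = mex{1,1} = 0
G(10) = mex{0,0} = 1
G(11) = mex{1,1} = 0
G(12) = mex{0,2} = 1
G(13) = mex{1,0} = 2
G(14) = mex{2,1} = 0
G(15) = mex{0,0} = 1
G(16) = mex{1,1} = 0
G(17) = mex{0,0} = 1
G(18) = mex{1,1} = 0
G_A(18) = 0.
Pile B, S = {1, 5, 7, 9}:
n :  0  1  2  3  4  5  6  7  8  9 10 11 12 13 14 15 16 17 18 19 20 21 22 23 24 25
G :  0  1  0  1  0  1  0  1  0  1  0  1  0  1  0  1  0  1  0  1  0  1  0  1  0  1
G_B(25) = 1.
Combined Grundy value = 0 ⊕ 1 = 1.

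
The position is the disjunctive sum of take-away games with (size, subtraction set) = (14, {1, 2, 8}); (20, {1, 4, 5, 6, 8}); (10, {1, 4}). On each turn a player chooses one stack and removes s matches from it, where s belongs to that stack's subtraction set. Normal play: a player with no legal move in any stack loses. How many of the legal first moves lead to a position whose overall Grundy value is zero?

Stack A, S = {1, 2, 8}:
G(0) = 0
G(1) = mex{0} = 1
G(2) = mex{1,0} = 2
G(3) = mex{2,1} = 0
G(4) = mex{0,2} = 1
G(5) = mex{1,0} = 2
G(6) = mex{2,1} = 0
G(7) = mex{0,2} = 1
G(8) = mex{1,0,0} = 2
G(9) = mex{2,1,1} = 0
G(10) = mex{0,2,2} = 1
G(11) = mex{1,0,0} = 2
G(12) = mex{2,1,1} = 0
G(13) = mex{0,2,2} = 1
G(14) = mex{1,0,0} = 2
G_A(14) = 2.
Stack B, S = {1, 4, 5, 6, 8}:
n :  0  1  2  3  4  5  6  7  8  9 10 11 12 13 14 15 16 17 18 19 20
G :  0  1  0  1  2  3  2  3  4  0  1  0  1  2  3  2  3  4  0  1  0
G_B(20) = 0.
Stack C, S = {1, 4}:
n :  0  1  2  3  4  5  6  7  8  9 10
G :  0  1  0  1  2  0  1  0  1  2  0
G_C(10) = 0.
Combined Grundy value = 2 ⊕ 0 ⊕ 0 = 2.
A winning move leaves total XOR = 0, i.e. changes one component's Grundy value g to g ⊕ X where X is the current total.
Stack A: need g' = 2⊕2 = 0. Options: 14−1→G=1, 14−2→G=0, 14−8→G=0. Hits: 2.
Stack B: need g' = 0⊕2 = 2. Options: 20−1→G=1, 20−4→G=3, 20−5→G=2, 20−6→G=3, 20−8→G=1. Hits: 1.
Stack C: need g' = 0⊕2 = 2. Options: 10−1→G=2, 10−4→G=1. Hits: 1.

4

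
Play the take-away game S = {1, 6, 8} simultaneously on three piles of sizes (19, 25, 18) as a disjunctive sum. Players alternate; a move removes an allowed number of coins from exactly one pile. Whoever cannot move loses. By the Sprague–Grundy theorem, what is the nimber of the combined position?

1

All piles use S = {1, 6, 8}:
G(0) = 0
G(1) = mex{0} = 1
G(2) = mex{1} = 0
G(3) = mex{0} = 1
G(4) = mex{1} = 0
G(5) = mex{0} = 1
G(6) = mex{1,0} = 2
G(7) = mex{2,1} = 0
G(8) = mex{0,0,0} = 1
G(9) = mex{1,1,1} = 0
G(10) = mex{0,0,0} = 1
G(11) = mex{1,1,1} = 0
G(12) = mex{0,2,0} = 1
G(13) = mex{1,0,1} = 2
G(14) = mex{2,1,2} = 0
G(15) = mex{0,0,0} = 1
G(16) = mex{1,1,1} = 0
G(17) = mex{0,0,0} = 1
G(18) = mex{1,1,1} = 0
G(19) = mex{0,2,0} = 1
G(20) = mex{1,0,1} = 2
G(21) = mex{2,1,2} = 0
G(22) = mex{0,0,0} = 1
G(23) = mex{1,1,1} = 0
G(24) = mex{0,0,0} = 1
G(25) = mex{1,1,1} = 0
Pile A: G(19) = 1.
Pile B: G(25) = 0.
Pile C: G(18) = 0.
Combined Grundy value = 1 ⊕ 0 ⊕ 0 = 1.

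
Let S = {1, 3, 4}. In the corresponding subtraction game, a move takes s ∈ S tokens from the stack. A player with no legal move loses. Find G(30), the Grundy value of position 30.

0

n :  0  1  2  3  4  5  6  7  8  9 10 11 12 13 14 15 16 17 18 19 20 21 22 23 24 25 26 27 28 29 30
G :  0  1  0  1  2  3  2  0  1  0  1  2  3  2  0  1  0  1  2  3  2  0  1  0  1  2  3  2  0  1  0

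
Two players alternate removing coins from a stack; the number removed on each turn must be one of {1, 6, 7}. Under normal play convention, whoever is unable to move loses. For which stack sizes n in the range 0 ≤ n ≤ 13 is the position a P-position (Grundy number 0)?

0, 2, 4, 12

G(0) = 0
G(1) = mex{0} = 1
G(2) = mex{1} = 0
G(3) = mex{0} = 1
G(4) = mex{1} = 0
G(5) = mex{0} = 1
G(6) = mex{1,0} = 2
G(7) = mex{2,1,0} = 3
G(8) = mex{3,0,1} = 2
G(9) = mex{2,1,0} = 3
G(10) = mex{3,0,1} = 2
G(11) = mex{2,1,0} = 3
G(12) = mex{3,2,1} = 0
G(13) = mex{0,3,2} = 1
P-positions are exactly the n with G(n) = 0.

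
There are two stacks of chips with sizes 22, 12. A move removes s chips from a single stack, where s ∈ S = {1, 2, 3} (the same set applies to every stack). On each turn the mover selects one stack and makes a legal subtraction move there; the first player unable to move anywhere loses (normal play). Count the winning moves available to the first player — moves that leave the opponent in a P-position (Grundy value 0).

2

All stacks use S = {1, 2, 3}:
n :  0  1  2  3  4  5  6  7  8  9 10 11 12 13 14 15 16 17 18 19 20 21 22
G :  0  1  2  3  0  1  2  3  0  1  2  3  0  1  2  3  0  1  2  3  0  1  2
Stack A: G(22) = 2.
Stack B: G(12) = 0.
Combined Grundy value = 2 ⊕ 0 = 2.
A winning move leaves total XOR = 0, i.e. changes one component's Grundy value g to g ⊕ X where X is the current total.
Stack A: need g' = 2⊕2 = 0. Options: 22−1→G=1, 22−2→G=0, 22−3→G=3. Hits: 1.
Stack B: need g' = 0⊕2 = 2. Options: 12−1→G=3, 12−2→G=2, 12−3→G=1. Hits: 1.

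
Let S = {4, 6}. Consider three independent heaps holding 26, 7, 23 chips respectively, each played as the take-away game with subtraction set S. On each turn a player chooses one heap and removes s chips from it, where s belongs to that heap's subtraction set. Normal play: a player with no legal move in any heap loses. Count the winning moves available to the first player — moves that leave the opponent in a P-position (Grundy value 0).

0

All heaps use S = {4, 6}:
G(0) = 0
G(1) = mex{} = 0
G(2) = mex{} = 0
G(3) = mex{} = 0
G(4) = mex{0} = 1
G(5) = mex{0} = 1
G(6) = mex{0,0} = 1
G(7) = mex{0,0} = 1
G(8) = mex{1,0} = 2
G(9) = mex{1,0} = 2
G(10) = mex{1,1} = 0
G(11) = mex{1,1} = 0
G(12) = mex{2,1} = 0
G(13) = mex{2,1} = 0
G(14) = mex{0,2} = 1
G(15) = mex{0,2} = 1
G(16) = mex{0,0} = 1
G(17) = mex{0,0} = 1
G(18) = mex{1,0} = 2
G(19) = mex{1,0} = 2
G(20) = mex{1,1} = 0
G(21) = mex{1,1} = 0
G(22) = mex{2,1} = 0
G(23) = mex{2,1} = 0
G(24) = mex{0,2} = 1
G(25) = mex{0,2} = 1
G(26) = mex{0,0} = 1
Heap A: G(26) = 1.
Heap B: G(7) = 1.
Heap C: G(23) = 0.
Combined Grundy value = 1 ⊕ 1 ⊕ 0 = 0.
A winning move leaves total XOR = 0, i.e. changes one component's Grundy value g to g ⊕ X where X is the current total.
Heap A: target g' = 1⊕0 = 1, but every legal move changes the Grundy value (mex property), so 0 moves.
Heap B: target g' = 1⊕0 = 1, but every legal move changes the Grundy value (mex property), so 0 moves.
Heap C: target g' = 0⊕0 = 0, but every legal move changes the Grundy value (mex property), so 0 moves.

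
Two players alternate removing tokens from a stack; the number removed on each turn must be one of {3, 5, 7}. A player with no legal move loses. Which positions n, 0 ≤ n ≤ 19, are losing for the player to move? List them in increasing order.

n :  0  1  2  3  4  5  6  7  8  9 10 11 12 13 14 15 16 17 18 19
G :  0  0  0  1  1  1  2  2  2  3  0  0  0  1  1  1  2  2  2  3
P-positions are exactly the n with G(n) = 0.

0, 1, 2, 10, 11, 12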